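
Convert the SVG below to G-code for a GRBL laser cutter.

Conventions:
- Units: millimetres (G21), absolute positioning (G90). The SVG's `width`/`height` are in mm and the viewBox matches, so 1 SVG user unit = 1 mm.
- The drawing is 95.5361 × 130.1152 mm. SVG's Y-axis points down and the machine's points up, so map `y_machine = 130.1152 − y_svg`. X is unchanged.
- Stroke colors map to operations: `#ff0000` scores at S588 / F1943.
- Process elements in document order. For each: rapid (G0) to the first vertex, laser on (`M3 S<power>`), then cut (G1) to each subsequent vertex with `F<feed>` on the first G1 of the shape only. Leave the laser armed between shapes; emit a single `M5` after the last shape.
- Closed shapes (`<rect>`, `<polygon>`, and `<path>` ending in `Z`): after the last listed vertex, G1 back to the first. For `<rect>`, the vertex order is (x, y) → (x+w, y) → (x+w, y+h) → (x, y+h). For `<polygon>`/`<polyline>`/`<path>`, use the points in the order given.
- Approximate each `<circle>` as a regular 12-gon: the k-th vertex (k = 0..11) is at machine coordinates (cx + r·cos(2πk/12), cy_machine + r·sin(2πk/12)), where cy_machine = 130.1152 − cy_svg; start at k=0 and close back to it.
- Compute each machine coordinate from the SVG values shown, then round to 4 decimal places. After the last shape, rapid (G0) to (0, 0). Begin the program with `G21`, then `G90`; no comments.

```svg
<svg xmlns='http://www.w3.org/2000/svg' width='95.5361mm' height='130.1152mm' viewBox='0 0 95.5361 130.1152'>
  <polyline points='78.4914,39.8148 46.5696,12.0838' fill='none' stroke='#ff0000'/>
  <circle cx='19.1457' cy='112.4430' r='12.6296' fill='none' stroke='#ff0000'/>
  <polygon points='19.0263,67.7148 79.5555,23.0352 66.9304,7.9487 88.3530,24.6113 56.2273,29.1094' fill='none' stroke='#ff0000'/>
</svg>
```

viewBox `0 0 95.5361 130.1152` with mm width/height → 1 unit = 1 mm. Flip: y_m = 130.1152 − y_svg.

**Shape 1** — `<polyline>` line segment, stroke `#ff0000` → score (S588, F1943). Machine vertices: (78.4914,90.3004) → (46.5696,118.0314). Open path.

**Shape 2** — `<circle>` circle, stroke `#ff0000` → score (S588, F1943). Machine vertices: (31.7753,17.6722) → (30.0833,23.9870) → (25.4605,28.6098) → (19.1457,30.3018) → (12.8309,28.6098) → (8.2081,23.9870) → (6.5161,17.6722) → (8.2081,11.3574) → (12.8309,6.7346) → (19.1457,5.0426) → (25.4605,6.7346) → (30.0833,11.3574) → (31.7753,17.6722). Closed: final G1 returns to the first vertex.

**Shape 3** — `<polygon>` closed polygon, stroke `#ff0000` → score (S588, F1943). Machine vertices: (19.0263,62.4004) → (79.5555,107.0800) → (66.9304,122.1665) → (88.3530,105.5039) → (56.2273,101.0058) → (19.0263,62.4004). Closed: final G1 returns to the first vertex.

G21
G90
G0 X78.4914 Y90.3004
M3 S588
G1 X46.5696 Y118.0314 F1943
G0 X31.7753 Y17.6722
M3 S588
G1 X30.0833 Y23.9870 F1943
G1 X25.4605 Y28.6098
G1 X19.1457 Y30.3018
G1 X12.8309 Y28.6098
G1 X8.2081 Y23.9870
G1 X6.5161 Y17.6722
G1 X8.2081 Y11.3574
G1 X12.8309 Y6.7346
G1 X19.1457 Y5.0426
G1 X25.4605 Y6.7346
G1 X30.0833 Y11.3574
G1 X31.7753 Y17.6722
G0 X19.0263 Y62.4004
M3 S588
G1 X79.5555 Y107.0800 F1943
G1 X66.9304 Y122.1665
G1 X88.3530 Y105.5039
G1 X56.2273 Y101.0058
G1 X19.0263 Y62.4004
M5
G0 X0.0000 Y0.0000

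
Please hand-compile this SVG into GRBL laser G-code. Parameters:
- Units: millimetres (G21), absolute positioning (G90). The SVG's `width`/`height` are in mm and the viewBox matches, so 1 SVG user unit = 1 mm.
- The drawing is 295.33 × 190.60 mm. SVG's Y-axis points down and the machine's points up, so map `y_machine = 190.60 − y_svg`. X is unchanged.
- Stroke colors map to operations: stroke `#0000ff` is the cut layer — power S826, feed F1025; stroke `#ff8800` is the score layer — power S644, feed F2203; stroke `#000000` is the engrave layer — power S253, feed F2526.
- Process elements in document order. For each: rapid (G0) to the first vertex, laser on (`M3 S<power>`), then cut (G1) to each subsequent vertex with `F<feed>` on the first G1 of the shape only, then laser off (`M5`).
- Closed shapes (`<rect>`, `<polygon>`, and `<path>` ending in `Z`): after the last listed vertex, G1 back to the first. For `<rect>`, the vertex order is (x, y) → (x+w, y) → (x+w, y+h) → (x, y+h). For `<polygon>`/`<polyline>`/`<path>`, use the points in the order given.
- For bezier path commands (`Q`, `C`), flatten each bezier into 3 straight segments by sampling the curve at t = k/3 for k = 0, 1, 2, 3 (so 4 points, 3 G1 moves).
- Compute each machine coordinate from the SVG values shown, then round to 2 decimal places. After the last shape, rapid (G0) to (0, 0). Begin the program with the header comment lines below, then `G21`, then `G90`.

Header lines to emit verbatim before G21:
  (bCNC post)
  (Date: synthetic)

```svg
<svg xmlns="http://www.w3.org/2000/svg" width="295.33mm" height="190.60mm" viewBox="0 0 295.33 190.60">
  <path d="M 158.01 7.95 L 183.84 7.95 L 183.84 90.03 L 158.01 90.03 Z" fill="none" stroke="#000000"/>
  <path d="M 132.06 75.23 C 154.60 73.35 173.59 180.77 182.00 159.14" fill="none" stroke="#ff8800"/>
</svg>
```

Since the viewBox matches the mm dimensions, user units are millimetres directly. The only transform is the Y-flip y_m = 190.60 − y_svg.

Shape 1 is a rectangle drawn with `<path>`. Its stroke #000000 means engrave at S253, F2526. After flipping Y the toolpath is (158.01,182.65) → (183.84,182.65) → (183.84,100.57) → (158.01,100.57) → (158.01,182.65), returning to the start.

Shape 2 is a cubic bezier drawn with `<path>`. Its stroke #ff8800 means score at S644, F2203. After flipping Y the toolpath is (132.06,115.37) → (153.16,89.64) → (170.32,44.02) → (182.00,31.46).

(bCNC post)
(Date: synthetic)
G21
G90
G0 X158.01 Y182.65
M3 S253
G1 X183.84 Y182.65 F2526
G1 X183.84 Y100.57
G1 X158.01 Y100.57
G1 X158.01 Y182.65
M5
G0 X132.06 Y115.37
M3 S644
G1 X153.16 Y89.64 F2203
G1 X170.32 Y44.02
G1 X182.00 Y31.46
M5
G0 X0.00 Y0.00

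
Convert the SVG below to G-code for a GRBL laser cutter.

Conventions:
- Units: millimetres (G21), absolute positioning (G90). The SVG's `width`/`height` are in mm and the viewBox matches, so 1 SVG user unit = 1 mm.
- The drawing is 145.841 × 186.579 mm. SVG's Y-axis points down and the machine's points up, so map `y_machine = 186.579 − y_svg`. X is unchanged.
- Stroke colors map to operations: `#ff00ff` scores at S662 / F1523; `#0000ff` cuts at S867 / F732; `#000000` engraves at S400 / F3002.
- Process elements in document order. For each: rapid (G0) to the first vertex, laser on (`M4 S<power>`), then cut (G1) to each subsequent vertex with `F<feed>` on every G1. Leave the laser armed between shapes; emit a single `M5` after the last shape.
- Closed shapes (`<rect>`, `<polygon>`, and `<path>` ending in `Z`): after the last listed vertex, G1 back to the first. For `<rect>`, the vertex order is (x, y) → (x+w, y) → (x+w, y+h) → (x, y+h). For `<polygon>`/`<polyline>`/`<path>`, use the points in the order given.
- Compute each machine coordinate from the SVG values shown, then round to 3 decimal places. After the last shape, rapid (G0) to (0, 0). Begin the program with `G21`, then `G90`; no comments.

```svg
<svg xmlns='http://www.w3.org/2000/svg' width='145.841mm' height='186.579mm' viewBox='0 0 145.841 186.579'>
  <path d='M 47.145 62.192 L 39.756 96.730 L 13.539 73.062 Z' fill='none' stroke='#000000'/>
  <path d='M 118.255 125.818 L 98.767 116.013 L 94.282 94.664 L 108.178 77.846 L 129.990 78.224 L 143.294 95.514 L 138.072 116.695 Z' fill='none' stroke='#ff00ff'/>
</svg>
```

G21
G90
G0 X47.145 Y124.387
M4 S400
G1 X39.756 Y89.849 F3002
G1 X13.539 Y113.517 F3002
G1 X47.145 Y124.387 F3002
G0 X118.255 Y60.761
M4 S662
G1 X98.767 Y70.566 F1523
G1 X94.282 Y91.915 F1523
G1 X108.178 Y108.733 F1523
G1 X129.990 Y108.355 F1523
G1 X143.294 Y91.065 F1523
G1 X138.072 Y69.884 F1523
G1 X118.255 Y60.761 F1523
M5
G0 X0.000 Y0.000

Since the viewBox matches the mm dimensions, user units are millimetres directly. The only transform is the Y-flip y_m = 186.579 − y_svg.

Shape 1 is a regular polygon drawn with `<path>`. Its stroke #000000 means engrave at S400, F3002. After flipping Y the toolpath is (47.145,124.387) → (39.756,89.849) → (13.539,113.517) → (47.145,124.387), returning to the start.

Shape 2 is a regular polygon drawn with `<path>`. Its stroke #ff00ff means score at S662, F1523. After flipping Y the toolpath is (118.255,60.761) → (98.767,70.566) → (94.282,91.915) → (108.178,108.733) → (129.990,108.355) → (143.294,91.065) → (138.072,69.884) → (118.255,60.761), returning to the start.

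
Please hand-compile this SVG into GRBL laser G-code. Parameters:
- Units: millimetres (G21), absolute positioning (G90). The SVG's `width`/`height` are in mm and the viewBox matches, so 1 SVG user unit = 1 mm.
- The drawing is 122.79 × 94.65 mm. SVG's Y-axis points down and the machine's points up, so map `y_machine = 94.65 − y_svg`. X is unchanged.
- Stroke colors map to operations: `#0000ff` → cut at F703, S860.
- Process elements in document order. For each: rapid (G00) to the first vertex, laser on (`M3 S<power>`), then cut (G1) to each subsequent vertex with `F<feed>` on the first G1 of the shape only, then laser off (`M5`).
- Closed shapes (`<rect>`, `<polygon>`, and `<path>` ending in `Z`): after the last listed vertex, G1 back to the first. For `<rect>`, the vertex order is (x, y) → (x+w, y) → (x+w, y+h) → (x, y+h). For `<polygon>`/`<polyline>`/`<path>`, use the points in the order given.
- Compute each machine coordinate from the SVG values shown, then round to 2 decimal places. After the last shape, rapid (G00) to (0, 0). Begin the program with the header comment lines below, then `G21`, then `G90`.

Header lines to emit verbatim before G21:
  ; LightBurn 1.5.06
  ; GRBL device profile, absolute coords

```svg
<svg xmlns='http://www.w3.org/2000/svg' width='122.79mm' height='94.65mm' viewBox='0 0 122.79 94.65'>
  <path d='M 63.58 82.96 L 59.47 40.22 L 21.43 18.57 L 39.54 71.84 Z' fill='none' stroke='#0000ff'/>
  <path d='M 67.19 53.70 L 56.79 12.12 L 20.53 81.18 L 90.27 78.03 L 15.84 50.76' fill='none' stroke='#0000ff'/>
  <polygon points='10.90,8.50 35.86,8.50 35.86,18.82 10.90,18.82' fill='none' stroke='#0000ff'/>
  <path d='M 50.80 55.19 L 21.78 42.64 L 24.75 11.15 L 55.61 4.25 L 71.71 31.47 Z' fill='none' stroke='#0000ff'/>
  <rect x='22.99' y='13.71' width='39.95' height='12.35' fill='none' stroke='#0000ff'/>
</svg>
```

1 u = 1 mm; y_m = 94.65 − y.

[1] `<path>` closed polygon, #0000ff→cut S860 F703: (63.58,11.69) → (59.47,54.43) → (21.43,76.08) → (39.54,22.81) → (63.58,11.69) (closed)

[2] `<path>` open polyline, #0000ff→cut S860 F703: (67.19,40.95) → (56.79,82.53) → (20.53,13.47) → (90.27,16.62) → (15.84,43.89)

[3] `<polygon>` rectangle, #0000ff→cut S860 F703: (10.90,86.15) → (35.86,86.15) → (35.86,75.83) → (10.90,75.83) → (10.90,86.15) (closed)

[4] `<path>` regular polygon, #0000ff→cut S860 F703: (50.80,39.46) → (21.78,52.01) → (24.75,83.50) → (55.61,90.40) → (71.71,63.18) → (50.80,39.46) (closed)

[5] `<rect>` rectangle, #0000ff→cut S860 F703: (22.99,80.94) → (62.94,80.94) → (62.94,68.59) → (22.99,68.59) → (22.99,80.94) (closed)

; LightBurn 1.5.06
; GRBL device profile, absolute coords
G21
G90
G00 X63.58 Y11.69
M3 S860
G1 X59.47 Y54.43 F703
G1 X21.43 Y76.08
G1 X39.54 Y22.81
G1 X63.58 Y11.69
M5
G00 X67.19 Y40.95
M3 S860
G1 X56.79 Y82.53 F703
G1 X20.53 Y13.47
G1 X90.27 Y16.62
G1 X15.84 Y43.89
M5
G00 X10.90 Y86.15
M3 S860
G1 X35.86 Y86.15 F703
G1 X35.86 Y75.83
G1 X10.90 Y75.83
G1 X10.90 Y86.15
M5
G00 X50.80 Y39.46
M3 S860
G1 X21.78 Y52.01 F703
G1 X24.75 Y83.50
G1 X55.61 Y90.40
G1 X71.71 Y63.18
G1 X50.80 Y39.46
M5
G00 X22.99 Y80.94
M3 S860
G1 X62.94 Y80.94 F703
G1 X62.94 Y68.59
G1 X22.99 Y68.59
G1 X22.99 Y80.94
M5
G00 X0.00 Y0.00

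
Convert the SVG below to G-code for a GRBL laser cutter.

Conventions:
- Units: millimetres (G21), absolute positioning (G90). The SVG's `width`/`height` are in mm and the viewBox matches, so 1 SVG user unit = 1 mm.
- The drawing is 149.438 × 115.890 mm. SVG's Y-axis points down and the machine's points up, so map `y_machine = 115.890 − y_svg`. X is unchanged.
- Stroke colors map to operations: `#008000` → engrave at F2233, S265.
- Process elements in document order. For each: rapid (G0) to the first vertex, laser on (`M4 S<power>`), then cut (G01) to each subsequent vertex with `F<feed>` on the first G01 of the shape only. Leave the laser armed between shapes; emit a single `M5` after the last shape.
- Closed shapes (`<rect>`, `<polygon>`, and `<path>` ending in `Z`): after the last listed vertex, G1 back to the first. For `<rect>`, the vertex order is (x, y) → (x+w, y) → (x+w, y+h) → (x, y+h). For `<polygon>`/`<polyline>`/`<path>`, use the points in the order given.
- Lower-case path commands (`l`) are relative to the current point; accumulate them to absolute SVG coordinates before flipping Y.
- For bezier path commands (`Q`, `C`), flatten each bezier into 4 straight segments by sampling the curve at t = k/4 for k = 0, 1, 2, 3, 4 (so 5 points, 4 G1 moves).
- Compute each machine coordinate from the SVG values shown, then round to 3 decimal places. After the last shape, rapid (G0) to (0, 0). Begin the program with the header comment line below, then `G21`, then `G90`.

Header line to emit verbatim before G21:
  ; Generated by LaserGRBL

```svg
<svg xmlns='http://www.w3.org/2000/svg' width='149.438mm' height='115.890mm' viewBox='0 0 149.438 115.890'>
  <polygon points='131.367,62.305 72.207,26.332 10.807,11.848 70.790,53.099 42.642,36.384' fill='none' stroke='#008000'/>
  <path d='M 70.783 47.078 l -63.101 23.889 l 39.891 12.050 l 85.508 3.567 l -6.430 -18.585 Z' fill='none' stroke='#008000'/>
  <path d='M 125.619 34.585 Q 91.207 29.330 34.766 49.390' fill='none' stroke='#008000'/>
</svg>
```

; Generated by LaserGRBL
G21
G90
G0 X131.367 Y53.585
M4 S265
G01 X72.207 Y89.558 F2233
G01 X10.807 Y104.042
G01 X70.790 Y62.791
G01 X42.642 Y79.506
G01 X131.367 Y53.585
G0 X70.783 Y68.812
M4 S265
G01 X7.682 Y44.923 F2233
G01 X47.573 Y32.873
G01 X133.081 Y29.306
G01 X126.651 Y47.891
G01 X70.783 Y68.812
G0 X125.619 Y81.305
M4 S265
G01 X107.036 Y82.350 F2233
G01 X85.700 Y80.231
G01 X61.610 Y74.948
G01 X34.766 Y66.500
M5
G0 X0.000 Y0.000

1 u = 1 mm; y_m = 115.890 − y.

[1] `<polygon>` closed polygon, #008000→engrave S265 F2233: (131.367,53.585) → (72.207,89.558) → (10.807,104.042) → (70.790,62.791) → (42.642,79.506) → (131.367,53.585) (closed)

[2] `<path>` closed polygon, #008000→engrave S265 F2233: (70.783,68.812) → (7.682,44.923) → (47.573,32.873) → (133.081,29.306) → (126.651,47.891) → (70.783,68.812) (closed)

[3] `<path>` quadratic bezier, #008000→engrave S265 F2233: (125.619,81.305) → (107.036,82.350) → (85.700,80.231) → (61.610,74.948) → (34.766,66.500)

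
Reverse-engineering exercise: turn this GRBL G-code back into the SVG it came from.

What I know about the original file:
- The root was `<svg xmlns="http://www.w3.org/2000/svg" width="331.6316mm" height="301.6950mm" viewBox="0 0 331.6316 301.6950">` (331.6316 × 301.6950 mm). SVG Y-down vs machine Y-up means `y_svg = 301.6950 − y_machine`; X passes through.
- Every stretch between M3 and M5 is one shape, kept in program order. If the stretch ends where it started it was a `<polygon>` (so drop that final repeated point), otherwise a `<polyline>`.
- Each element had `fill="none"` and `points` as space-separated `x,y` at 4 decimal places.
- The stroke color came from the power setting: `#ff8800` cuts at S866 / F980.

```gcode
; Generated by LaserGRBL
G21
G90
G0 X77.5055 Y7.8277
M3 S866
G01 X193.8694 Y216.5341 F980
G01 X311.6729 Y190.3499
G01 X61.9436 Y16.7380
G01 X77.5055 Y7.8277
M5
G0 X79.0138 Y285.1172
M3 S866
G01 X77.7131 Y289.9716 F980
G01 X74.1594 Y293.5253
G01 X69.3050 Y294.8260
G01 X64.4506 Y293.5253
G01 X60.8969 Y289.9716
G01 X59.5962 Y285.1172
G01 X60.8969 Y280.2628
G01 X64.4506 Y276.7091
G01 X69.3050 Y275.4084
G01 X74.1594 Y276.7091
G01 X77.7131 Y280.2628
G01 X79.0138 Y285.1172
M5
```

y_svg = 301.6950 − y_m. Every run uses S866, so all elements get stroke `#ff8800` (cut).

[1] closed run; points: 77.5055,293.8673 193.8694,85.1609 311.6729,111.3451 61.9436,284.9570

[2] closed run; points: 79.0138,16.5778 77.7131,11.7234 74.1594,8.1697 69.3050,6.8690 64.4506,8.1697 60.8969,11.7234 59.5962,16.5778 60.8969,21.4322 64.4506,24.9859 69.3050,26.2866 74.1594,24.9859 77.7131,21.4322

<svg xmlns="http://www.w3.org/2000/svg" width="331.6316mm" height="301.6950mm" viewBox="0 0 331.6316 301.6950">
  <polygon points="77.5055,293.8673 193.8694,85.1609 311.6729,111.3451 61.9436,284.9570" fill="none" stroke="#ff8800"/>
  <polygon points="79.0138,16.5778 77.7131,11.7234 74.1594,8.1697 69.3050,6.8690 64.4506,8.1697 60.8969,11.7234 59.5962,16.5778 60.8969,21.4322 64.4506,24.9859 69.3050,26.2866 74.1594,24.9859 77.7131,21.4322" fill="none" stroke="#ff8800"/>
</svg>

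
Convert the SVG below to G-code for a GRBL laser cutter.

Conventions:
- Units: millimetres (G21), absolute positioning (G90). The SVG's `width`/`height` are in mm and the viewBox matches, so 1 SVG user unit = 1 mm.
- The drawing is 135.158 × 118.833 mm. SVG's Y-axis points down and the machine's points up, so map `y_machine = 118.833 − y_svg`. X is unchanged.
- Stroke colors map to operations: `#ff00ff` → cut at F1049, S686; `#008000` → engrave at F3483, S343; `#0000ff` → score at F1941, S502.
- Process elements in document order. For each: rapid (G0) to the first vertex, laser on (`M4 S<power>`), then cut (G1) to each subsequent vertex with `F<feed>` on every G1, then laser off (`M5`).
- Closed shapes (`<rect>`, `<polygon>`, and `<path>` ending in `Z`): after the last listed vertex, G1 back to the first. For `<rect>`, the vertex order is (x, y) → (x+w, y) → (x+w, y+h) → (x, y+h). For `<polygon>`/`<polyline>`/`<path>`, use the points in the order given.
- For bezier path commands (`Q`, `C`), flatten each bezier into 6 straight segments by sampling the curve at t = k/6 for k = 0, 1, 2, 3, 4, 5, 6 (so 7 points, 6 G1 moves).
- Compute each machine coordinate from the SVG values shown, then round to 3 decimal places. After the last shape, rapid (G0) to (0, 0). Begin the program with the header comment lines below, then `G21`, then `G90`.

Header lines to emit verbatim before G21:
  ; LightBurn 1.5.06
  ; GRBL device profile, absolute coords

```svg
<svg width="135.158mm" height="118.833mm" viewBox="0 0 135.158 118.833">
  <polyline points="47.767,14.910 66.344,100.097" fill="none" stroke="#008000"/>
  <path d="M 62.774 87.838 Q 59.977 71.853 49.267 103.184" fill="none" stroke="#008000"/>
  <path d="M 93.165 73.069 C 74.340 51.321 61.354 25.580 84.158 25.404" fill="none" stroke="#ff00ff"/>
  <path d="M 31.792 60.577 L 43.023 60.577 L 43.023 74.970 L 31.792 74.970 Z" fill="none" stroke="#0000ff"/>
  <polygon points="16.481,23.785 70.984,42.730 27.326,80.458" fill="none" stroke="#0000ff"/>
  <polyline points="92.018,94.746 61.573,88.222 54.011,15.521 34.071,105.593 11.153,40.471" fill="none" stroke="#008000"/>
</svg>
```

viewBox `0 0 135.158 118.833` with mm width/height → 1 unit = 1 mm. Flip: y_m = 118.833 − y_svg.

**Shape 1** — `<polyline>` line segment, stroke `#008000` → engrave (S343, F3483). Machine vertices: (47.767,103.923) → (66.344,18.736). Open path.

**Shape 2** — `<path>` quadratic bezier, stroke `#008000` → engrave (S343, F3483). Control points (SVG): P0=(62.774,87.838), P1=(59.977,71.853), P2=(49.267,103.184); sampled at t=k/6. Machine vertices: (62.774,30.995) → (61.622,35.009) → (60.030,36.394) → (57.999,35.151) → (55.528,31.279) → (52.617,24.778) → (49.267,15.649). Open path.

**Shape 3** — `<path>` cubic bezier, stroke `#ff00ff` → cut (S686, F1049). Control points (SVG): P0=(93.165,73.069), P1=(74.340,51.321), P2=(61.354,25.580), P3=(84.158,25.404); sampled at t=k/6. Machine vertices: (93.165,45.764) → (84.378,56.834) → (77.396,67.748) → (73.051,77.686) → (72.175,85.826) → (75.600,91.347) → (84.158,93.429). Open path.

**Shape 4** — `<path>` rectangle, stroke `#0000ff` → score (S502, F1941). Machine vertices: (31.792,58.256) → (43.023,58.256) → (43.023,43.863) → (31.792,43.863) → (31.792,58.256). Closed: final G1 returns to the first vertex.

**Shape 5** — `<polygon>` regular polygon, stroke `#0000ff` → score (S502, F1941). Machine vertices: (16.481,95.048) → (70.984,76.103) → (27.326,38.375) → (16.481,95.048). Closed: final G1 returns to the first vertex.

**Shape 6** — `<polyline>` open polyline, stroke `#008000` → engrave (S343, F3483). Machine vertices: (92.018,24.087) → (61.573,30.611) → (54.011,103.312) → (34.071,13.240) → (11.153,78.362). Open path.

; LightBurn 1.5.06
; GRBL device profile, absolute coords
G21
G90
G0 X47.767 Y103.923
M4 S343
G1 X66.344 Y18.736 F3483
M5
G0 X62.774 Y30.995
M4 S343
G1 X61.622 Y35.009 F3483
G1 X60.030 Y36.394 F3483
G1 X57.999 Y35.151 F3483
G1 X55.528 Y31.279 F3483
G1 X52.617 Y24.778 F3483
G1 X49.267 Y15.649 F3483
M5
G0 X93.165 Y45.764
M4 S686
G1 X84.378 Y56.834 F1049
G1 X77.396 Y67.748 F1049
G1 X73.051 Y77.686 F1049
G1 X72.175 Y85.826 F1049
G1 X75.600 Y91.347 F1049
G1 X84.158 Y93.429 F1049
M5
G0 X31.792 Y58.256
M4 S502
G1 X43.023 Y58.256 F1941
G1 X43.023 Y43.863 F1941
G1 X31.792 Y43.863 F1941
G1 X31.792 Y58.256 F1941
M5
G0 X16.481 Y95.048
M4 S502
G1 X70.984 Y76.103 F1941
G1 X27.326 Y38.375 F1941
G1 X16.481 Y95.048 F1941
M5
G0 X92.018 Y24.087
M4 S343
G1 X61.573 Y30.611 F3483
G1 X54.011 Y103.312 F3483
G1 X34.071 Y13.240 F3483
G1 X11.153 Y78.362 F3483
M5
G0 X0.000 Y0.000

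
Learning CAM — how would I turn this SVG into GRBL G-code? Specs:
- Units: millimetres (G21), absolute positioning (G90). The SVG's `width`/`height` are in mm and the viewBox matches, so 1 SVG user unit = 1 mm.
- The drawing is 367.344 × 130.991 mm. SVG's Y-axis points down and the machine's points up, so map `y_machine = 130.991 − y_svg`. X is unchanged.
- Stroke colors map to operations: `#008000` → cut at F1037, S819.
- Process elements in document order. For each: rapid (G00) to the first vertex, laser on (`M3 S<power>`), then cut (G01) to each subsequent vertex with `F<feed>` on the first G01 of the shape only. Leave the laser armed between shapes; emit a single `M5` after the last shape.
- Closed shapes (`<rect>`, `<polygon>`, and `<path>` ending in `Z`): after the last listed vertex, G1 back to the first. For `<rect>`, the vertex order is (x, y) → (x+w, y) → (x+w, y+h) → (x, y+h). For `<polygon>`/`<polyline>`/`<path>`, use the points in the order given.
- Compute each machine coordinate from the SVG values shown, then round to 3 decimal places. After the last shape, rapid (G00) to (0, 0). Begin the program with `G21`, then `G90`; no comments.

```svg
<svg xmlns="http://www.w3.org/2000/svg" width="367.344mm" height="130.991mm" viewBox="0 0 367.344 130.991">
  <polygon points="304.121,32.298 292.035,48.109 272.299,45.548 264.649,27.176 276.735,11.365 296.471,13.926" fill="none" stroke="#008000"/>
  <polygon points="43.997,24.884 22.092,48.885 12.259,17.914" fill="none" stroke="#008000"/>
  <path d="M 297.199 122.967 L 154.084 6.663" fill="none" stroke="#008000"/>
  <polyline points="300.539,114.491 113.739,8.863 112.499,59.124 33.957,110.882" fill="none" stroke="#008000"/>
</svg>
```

Since the viewBox matches the mm dimensions, user units are millimetres directly. The only transform is the Y-flip y_m = 130.991 − y_svg.

Shape 1 is a regular polygon drawn with `<polygon>`. Its stroke #008000 means cut at S819, F1037. After flipping Y the toolpath is (304.121,98.693) → (292.035,82.882) → (272.299,85.443) → (264.649,103.815) → (276.735,119.626) → (296.471,117.065) → (304.121,98.693), returning to the start.

Shape 2 is a regular polygon drawn with `<polygon>`. Its stroke #008000 means cut at S819, F1037. After flipping Y the toolpath is (43.997,106.107) → (22.092,82.106) → (12.259,113.077) → (43.997,106.107), returning to the start.

Shape 3 is a line segment drawn with `<path>`. Its stroke #008000 means cut at S819, F1037. After flipping Y the toolpath is (297.199,8.024) → (154.084,124.328).

Shape 4 is a open polyline drawn with `<polyline>`. Its stroke #008000 means cut at S819, F1037. After flipping Y the toolpath is (300.539,16.500) → (113.739,122.128) → (112.499,71.867) → (33.957,20.109).

G21
G90
G00 X304.121 Y98.693
M3 S819
G01 X292.035 Y82.882 F1037
G01 X272.299 Y85.443
G01 X264.649 Y103.815
G01 X276.735 Y119.626
G01 X296.471 Y117.065
G01 X304.121 Y98.693
G00 X43.997 Y106.107
M3 S819
G01 X22.092 Y82.106 F1037
G01 X12.259 Y113.077
G01 X43.997 Y106.107
G00 X297.199 Y8.024
M3 S819
G01 X154.084 Y124.328 F1037
G00 X300.539 Y16.500
M3 S819
G01 X113.739 Y122.128 F1037
G01 X112.499 Y71.867
G01 X33.957 Y20.109
M5
G00 X0.000 Y0.000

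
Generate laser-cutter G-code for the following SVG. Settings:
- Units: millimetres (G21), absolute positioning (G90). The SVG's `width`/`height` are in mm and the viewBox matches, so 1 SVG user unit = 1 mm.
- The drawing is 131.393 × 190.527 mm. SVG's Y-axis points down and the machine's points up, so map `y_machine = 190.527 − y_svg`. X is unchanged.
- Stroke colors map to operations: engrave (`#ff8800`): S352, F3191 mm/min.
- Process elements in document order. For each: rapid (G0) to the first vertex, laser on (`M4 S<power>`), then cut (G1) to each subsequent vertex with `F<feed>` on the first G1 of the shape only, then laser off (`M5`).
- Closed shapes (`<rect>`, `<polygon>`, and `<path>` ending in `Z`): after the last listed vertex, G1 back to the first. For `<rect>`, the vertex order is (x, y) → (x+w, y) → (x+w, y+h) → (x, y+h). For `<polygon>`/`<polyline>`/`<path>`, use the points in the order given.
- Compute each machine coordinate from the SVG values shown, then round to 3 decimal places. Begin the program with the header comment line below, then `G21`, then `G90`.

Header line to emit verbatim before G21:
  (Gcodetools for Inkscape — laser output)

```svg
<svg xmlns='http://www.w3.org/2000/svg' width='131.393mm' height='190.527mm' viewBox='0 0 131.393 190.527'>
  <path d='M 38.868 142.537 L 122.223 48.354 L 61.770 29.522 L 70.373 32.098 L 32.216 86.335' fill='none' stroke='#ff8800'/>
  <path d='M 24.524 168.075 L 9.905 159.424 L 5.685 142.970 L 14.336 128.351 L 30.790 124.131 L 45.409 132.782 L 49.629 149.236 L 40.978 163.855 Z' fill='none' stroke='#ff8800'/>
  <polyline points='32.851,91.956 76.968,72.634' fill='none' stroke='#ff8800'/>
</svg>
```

viewBox `0 0 131.393 190.527` with mm width/height → 1 unit = 1 mm. Flip: y_m = 190.527 − y_svg.

**Shape 1** — `<path>` open polyline, stroke `#ff8800` → engrave (S352, F3191). Machine vertices: (38.868,47.990) → (122.223,142.173) → (61.770,161.005) → (70.373,158.429) → (32.216,104.192). Open path.

**Shape 2** — `<path>` regular polygon, stroke `#ff8800` → engrave (S352, F3191). Machine vertices: (24.524,22.452) → (9.905,31.103) → (5.685,47.557) → (14.336,62.176) → (30.790,66.396) → (45.409,57.745) → (49.629,41.291) → (40.978,26.672) → (24.524,22.452). Closed: final G1 returns to the first vertex.

**Shape 3** — `<polyline>` line segment, stroke `#ff8800` → engrave (S352, F3191). Machine vertices: (32.851,98.571) → (76.968,117.893). Open path.

(Gcodetools for Inkscape — laser output)
G21
G90
G0 X38.868 Y47.990
M4 S352
G1 X122.223 Y142.173 F3191
G1 X61.770 Y161.005
G1 X70.373 Y158.429
G1 X32.216 Y104.192
M5
G0 X24.524 Y22.452
M4 S352
G1 X9.905 Y31.103 F3191
G1 X5.685 Y47.557
G1 X14.336 Y62.176
G1 X30.790 Y66.396
G1 X45.409 Y57.745
G1 X49.629 Y41.291
G1 X40.978 Y26.672
G1 X24.524 Y22.452
M5
G0 X32.851 Y98.571
M4 S352
G1 X76.968 Y117.893 F3191
M5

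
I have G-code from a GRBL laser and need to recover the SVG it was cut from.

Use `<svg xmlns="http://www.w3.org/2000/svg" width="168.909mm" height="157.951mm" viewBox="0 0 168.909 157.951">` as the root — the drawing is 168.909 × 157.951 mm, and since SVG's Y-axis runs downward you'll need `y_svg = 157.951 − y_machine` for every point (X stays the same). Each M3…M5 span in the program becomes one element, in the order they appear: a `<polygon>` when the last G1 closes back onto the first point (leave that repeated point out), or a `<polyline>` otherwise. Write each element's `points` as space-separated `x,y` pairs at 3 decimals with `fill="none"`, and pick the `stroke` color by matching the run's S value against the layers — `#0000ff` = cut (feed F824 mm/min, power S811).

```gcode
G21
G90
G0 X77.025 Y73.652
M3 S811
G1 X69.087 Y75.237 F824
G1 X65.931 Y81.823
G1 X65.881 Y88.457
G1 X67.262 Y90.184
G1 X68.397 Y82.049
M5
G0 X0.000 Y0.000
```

Machine Y-up, SVG Y-down with viewBox height 157.951, so y_svg = 157.951 − y_machine; X carries over. Every run uses S811, so all elements get stroke `#0000ff` (cut).

Run 1: The run is open, so emit a `<polyline>` with points (Y-flipped): 77.025,84.299 69.087,82.714 65.931,76.128 65.881,69.494 67.262,67.767 68.397,75.902.

<svg xmlns="http://www.w3.org/2000/svg" width="168.909mm" height="157.951mm" viewBox="0 0 168.909 157.951">
  <polyline points="77.025,84.299 69.087,82.714 65.931,76.128 65.881,69.494 67.262,67.767 68.397,75.902" fill="none" stroke="#0000ff"/>
</svg>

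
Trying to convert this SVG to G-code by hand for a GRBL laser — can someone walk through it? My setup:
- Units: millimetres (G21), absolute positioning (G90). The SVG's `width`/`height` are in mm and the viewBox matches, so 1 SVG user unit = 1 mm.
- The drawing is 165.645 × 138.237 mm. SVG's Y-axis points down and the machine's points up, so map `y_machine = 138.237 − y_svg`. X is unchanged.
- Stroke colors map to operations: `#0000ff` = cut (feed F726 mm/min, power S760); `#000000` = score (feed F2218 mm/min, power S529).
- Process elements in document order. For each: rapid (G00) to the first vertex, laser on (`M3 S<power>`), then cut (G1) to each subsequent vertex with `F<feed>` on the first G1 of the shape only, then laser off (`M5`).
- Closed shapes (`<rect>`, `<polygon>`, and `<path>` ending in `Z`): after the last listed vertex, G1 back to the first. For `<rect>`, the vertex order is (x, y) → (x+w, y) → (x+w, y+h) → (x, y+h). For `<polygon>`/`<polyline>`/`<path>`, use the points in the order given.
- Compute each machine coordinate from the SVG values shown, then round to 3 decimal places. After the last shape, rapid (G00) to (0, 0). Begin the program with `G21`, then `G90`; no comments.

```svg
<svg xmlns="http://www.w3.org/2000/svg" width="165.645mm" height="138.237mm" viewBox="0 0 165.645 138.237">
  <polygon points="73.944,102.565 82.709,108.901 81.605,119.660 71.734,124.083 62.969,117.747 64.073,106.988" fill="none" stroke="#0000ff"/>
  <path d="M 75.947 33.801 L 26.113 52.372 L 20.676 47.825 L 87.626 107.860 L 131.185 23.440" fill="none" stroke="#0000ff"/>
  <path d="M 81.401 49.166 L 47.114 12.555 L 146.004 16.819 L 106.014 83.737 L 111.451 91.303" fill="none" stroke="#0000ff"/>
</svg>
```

G21
G90
G00 X73.944 Y35.672
M3 S760
G1 X82.709 Y29.336 F726
G1 X81.605 Y18.577
G1 X71.734 Y14.154
G1 X62.969 Y20.490
G1 X64.073 Y31.249
G1 X73.944 Y35.672
M5
G00 X75.947 Y104.436
M3 S760
G1 X26.113 Y85.865 F726
G1 X20.676 Y90.412
G1 X87.626 Y30.377
G1 X131.185 Y114.797
M5
G00 X81.401 Y89.071
M3 S760
G1 X47.114 Y125.682 F726
G1 X146.004 Y121.418
G1 X106.014 Y54.500
G1 X111.451 Y46.934
M5
G00 X0.000 Y0.000

1 u = 1 mm; y_m = 138.237 − y.

[1] `<polygon>` regular polygon, #0000ff→cut S760 F726: (73.944,35.672) → (82.709,29.336) → (81.605,18.577) → (71.734,14.154) → (62.969,20.490) → (64.073,31.249) → (73.944,35.672) (closed)

[2] `<path>` open polyline, #0000ff→cut S760 F726: (75.947,104.436) → (26.113,85.865) → (20.676,90.412) → (87.626,30.377) → (131.185,114.797)

[3] `<path>` open polyline, #0000ff→cut S760 F726: (81.401,89.071) → (47.114,125.682) → (146.004,121.418) → (106.014,54.500) → (111.451,46.934)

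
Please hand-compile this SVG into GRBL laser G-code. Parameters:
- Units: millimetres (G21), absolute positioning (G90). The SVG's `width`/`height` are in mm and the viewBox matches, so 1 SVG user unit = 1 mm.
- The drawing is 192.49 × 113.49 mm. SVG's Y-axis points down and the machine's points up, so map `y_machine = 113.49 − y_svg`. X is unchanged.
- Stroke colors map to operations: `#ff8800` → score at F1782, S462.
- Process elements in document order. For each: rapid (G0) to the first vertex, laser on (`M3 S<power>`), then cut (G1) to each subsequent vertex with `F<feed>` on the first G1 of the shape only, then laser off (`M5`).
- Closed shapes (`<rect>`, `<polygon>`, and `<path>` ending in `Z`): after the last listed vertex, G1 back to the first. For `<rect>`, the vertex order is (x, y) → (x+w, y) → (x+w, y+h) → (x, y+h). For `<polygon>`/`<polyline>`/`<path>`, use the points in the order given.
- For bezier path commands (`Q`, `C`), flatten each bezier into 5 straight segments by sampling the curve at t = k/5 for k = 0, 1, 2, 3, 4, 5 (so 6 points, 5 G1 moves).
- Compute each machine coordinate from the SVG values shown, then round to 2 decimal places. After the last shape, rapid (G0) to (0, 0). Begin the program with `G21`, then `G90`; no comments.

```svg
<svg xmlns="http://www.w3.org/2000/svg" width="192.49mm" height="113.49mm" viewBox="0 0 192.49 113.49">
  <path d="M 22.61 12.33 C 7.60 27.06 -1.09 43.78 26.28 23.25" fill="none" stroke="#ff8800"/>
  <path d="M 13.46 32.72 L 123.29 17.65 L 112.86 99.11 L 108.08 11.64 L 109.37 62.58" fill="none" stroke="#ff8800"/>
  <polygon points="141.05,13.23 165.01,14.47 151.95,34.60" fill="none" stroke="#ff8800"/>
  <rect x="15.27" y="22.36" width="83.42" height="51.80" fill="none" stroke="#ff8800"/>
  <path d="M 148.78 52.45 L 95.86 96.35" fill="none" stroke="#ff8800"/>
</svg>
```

1 u = 1 mm; y_m = 113.49 − y.

[1] `<path>` cubic bezier, #ff8800→score S462 F1782: (22.61,101.16) → (14.60,92.40) → (9.53,85.04) → (8.84,80.97) → (13.95,82.08) → (26.28,90.24)

[2] `<path>` open polyline, #ff8800→score S462 F1782: (13.46,80.77) → (123.29,95.84) → (112.86,14.38) → (108.08,101.85) → (109.37,50.91)

[3] `<polygon>` regular polygon, #ff8800→score S462 F1782: (141.05,100.26) → (165.01,99.02) → (151.95,78.89) → (141.05,100.26) (closed)

[4] `<rect>` rectangle, #ff8800→score S462 F1782: (15.27,91.13) → (98.69,91.13) → (98.69,39.33) → (15.27,39.33) → (15.27,91.13) (closed)

[5] `<path>` line segment, #ff8800→score S462 F1782: (148.78,61.04) → (95.86,17.14)

G21
G90
G0 X22.61 Y101.16
M3 S462
G1 X14.60 Y92.40 F1782
G1 X9.53 Y85.04
G1 X8.84 Y80.97
G1 X13.95 Y82.08
G1 X26.28 Y90.24
M5
G0 X13.46 Y80.77
M3 S462
G1 X123.29 Y95.84 F1782
G1 X112.86 Y14.38
G1 X108.08 Y101.85
G1 X109.37 Y50.91
M5
G0 X141.05 Y100.26
M3 S462
G1 X165.01 Y99.02 F1782
G1 X151.95 Y78.89
G1 X141.05 Y100.26
M5
G0 X15.27 Y91.13
M3 S462
G1 X98.69 Y91.13 F1782
G1 X98.69 Y39.33
G1 X15.27 Y39.33
G1 X15.27 Y91.13
M5
G0 X148.78 Y61.04
M3 S462
G1 X95.86 Y17.14 F1782
M5
G0 X0.00 Y0.00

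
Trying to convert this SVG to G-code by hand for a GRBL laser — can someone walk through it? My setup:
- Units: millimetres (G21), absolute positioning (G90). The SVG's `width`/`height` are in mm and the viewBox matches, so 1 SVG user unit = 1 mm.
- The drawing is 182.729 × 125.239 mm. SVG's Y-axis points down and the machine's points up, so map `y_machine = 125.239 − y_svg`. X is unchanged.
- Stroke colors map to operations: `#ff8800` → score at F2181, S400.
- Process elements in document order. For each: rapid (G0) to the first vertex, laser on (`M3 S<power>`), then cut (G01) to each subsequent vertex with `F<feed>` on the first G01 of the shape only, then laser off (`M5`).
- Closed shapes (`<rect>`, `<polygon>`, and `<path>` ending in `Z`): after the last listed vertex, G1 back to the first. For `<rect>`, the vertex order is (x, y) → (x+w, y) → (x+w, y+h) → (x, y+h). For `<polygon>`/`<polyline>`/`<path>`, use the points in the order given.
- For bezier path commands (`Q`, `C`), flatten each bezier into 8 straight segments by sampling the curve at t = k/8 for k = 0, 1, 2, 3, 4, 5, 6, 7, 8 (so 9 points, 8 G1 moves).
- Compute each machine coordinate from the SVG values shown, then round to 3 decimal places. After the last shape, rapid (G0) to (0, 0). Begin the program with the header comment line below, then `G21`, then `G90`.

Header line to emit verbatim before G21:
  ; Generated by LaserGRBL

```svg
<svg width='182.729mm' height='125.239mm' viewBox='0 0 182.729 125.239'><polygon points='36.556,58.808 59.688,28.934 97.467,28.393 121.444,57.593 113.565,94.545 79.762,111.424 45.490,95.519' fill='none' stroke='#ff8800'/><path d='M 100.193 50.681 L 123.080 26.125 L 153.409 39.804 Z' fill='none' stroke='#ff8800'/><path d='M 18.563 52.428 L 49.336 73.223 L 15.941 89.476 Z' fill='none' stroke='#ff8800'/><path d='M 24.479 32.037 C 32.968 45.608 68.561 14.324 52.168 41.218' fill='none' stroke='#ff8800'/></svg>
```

; Generated by LaserGRBL
G21
G90
G0 X36.556 Y66.431
M3 S400
G01 X59.688 Y96.305 F2181
G01 X97.467 Y96.846
G01 X121.444 Y67.646
G01 X113.565 Y30.694
G01 X79.762 Y13.815
G01 X45.490 Y29.720
G01 X36.556 Y66.431
M5
G0 X100.193 Y74.558
M3 S400
G01 X123.080 Y99.114 F2181
G01 X153.409 Y85.435
G01 X100.193 Y74.558
M5
G0 X18.563 Y72.811
M3 S400
G01 X49.336 Y52.016 F2181
G01 X15.941 Y35.763
G01 X18.563 Y72.811
M5
G0 X24.479 Y93.202
M3 S400
G01 X28.778 Y90.014 F2181
G01 X34.692 Y89.824
G01 X41.293 Y91.424
G01 X47.654 Y93.608
G01 X52.849 Y95.166
G01 X55.951 Y94.893
G01 X56.033 Y91.580
G01 X52.168 Y84.021
M5
G0 X0.000 Y0.000

1 u = 1 mm; y_m = 125.239 − y.

[1] `<polygon>` regular polygon, #ff8800→score S400 F2181: (36.556,66.431) → (59.688,96.305) → (97.467,96.846) → (121.444,67.646) → (113.565,30.694) → (79.762,13.815) → (45.490,29.720) → (36.556,66.431) (closed)

[2] `<path>` closed polygon, #ff8800→score S400 F2181: (100.193,74.558) → (123.080,99.114) → (153.409,85.435) → (100.193,74.558) (closed)

[3] `<path>` regular polygon, #ff8800→score S400 F2181: (18.563,72.811) → (49.336,52.016) → (15.941,35.763) → (18.563,72.811) (closed)

[4] `<path>` cubic bezier, #ff8800→score S400 F2181: (24.479,93.202) → (28.778,90.014) → (34.692,89.824) → (41.293,91.424) → (47.654,93.608) → (52.849,95.166) → (55.951,94.893) → (56.033,91.580) → (52.168,84.021)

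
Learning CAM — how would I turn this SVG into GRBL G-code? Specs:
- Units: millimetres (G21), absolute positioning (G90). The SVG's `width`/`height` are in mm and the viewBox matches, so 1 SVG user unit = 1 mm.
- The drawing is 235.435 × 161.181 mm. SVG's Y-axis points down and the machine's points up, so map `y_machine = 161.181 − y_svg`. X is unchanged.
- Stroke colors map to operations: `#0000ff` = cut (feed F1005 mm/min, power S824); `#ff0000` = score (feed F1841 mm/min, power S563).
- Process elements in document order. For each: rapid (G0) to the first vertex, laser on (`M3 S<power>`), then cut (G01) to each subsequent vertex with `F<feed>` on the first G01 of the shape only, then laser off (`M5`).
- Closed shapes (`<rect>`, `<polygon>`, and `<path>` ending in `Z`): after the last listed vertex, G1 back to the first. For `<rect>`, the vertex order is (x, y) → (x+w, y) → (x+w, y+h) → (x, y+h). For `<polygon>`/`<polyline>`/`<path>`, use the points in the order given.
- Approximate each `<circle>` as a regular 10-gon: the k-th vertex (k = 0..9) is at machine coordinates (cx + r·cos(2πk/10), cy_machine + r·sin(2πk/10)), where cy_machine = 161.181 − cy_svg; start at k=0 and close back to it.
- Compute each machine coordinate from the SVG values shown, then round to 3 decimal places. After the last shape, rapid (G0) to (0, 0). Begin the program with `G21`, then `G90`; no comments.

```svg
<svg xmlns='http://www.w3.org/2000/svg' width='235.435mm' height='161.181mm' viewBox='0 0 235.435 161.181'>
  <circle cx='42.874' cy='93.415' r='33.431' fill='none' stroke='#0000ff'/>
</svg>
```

G21
G90
G0 X76.305 Y67.766
M3 S824
G01 X69.920 Y87.416 F1005
G01 X53.205 Y99.561
G01 X32.543 Y99.561
G01 X15.828 Y87.416
G01 X9.443 Y67.766
G01 X15.828 Y48.116
G01 X32.543 Y35.971
G01 X53.205 Y35.971
G01 X69.920 Y48.116
G01 X76.305 Y67.766
M5
G0 X0.000 Y0.000

Since the viewBox matches the mm dimensions, user units are millimetres directly. The only transform is the Y-flip y_m = 161.181 − y_svg.

Shape 1 is a circle drawn with `<circle>`. Its stroke #0000ff means cut at S824, F1005. After flipping Y the toolpath is (76.305,67.766) → (69.920,87.416) → (53.205,99.561) → (32.543,99.561) → (15.828,87.416) → (9.443,67.766) → (15.828,48.116) → (32.543,35.971) → (53.205,35.971) → (69.920,48.116) → (76.305,67.766), returning to the start.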